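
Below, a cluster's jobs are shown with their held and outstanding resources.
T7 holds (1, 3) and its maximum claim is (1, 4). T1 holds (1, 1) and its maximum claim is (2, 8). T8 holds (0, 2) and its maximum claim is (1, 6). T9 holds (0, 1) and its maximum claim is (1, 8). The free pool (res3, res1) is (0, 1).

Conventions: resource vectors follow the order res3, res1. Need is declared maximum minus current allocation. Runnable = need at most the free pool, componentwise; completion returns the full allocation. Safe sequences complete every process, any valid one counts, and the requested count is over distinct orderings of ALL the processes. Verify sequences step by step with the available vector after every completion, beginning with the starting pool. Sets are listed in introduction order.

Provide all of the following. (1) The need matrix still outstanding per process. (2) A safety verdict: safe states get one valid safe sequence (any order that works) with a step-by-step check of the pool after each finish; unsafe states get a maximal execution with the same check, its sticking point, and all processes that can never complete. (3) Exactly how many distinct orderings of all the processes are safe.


(1) Remaining need (order res3, res1):
  T7: (0, 1)
  T1: (1, 7)
  T8: (1, 4)
  T9: (1, 7)
(2) UNSAFE — no complete ordering exists.
Key observation: once T7, T8 finish, the pool peaks at (1, 6) — and every remaining process still needs more res1 than that.
A maximal execution: T7, T8 — then nothing else fits. Check, step by step:
  pool = (0, 1)
  run T7 (needs (0, 1), free (0, 1)); after release of (1, 3) the pool is (1, 4)
  run T8 (needs (1, 4), free (1, 4)); after release of (0, 2) the pool is (1, 6)
  T1 still needs (1, 7) but only (1, 6) is free — short on res1
  T9 still needs (1, 7) but only (1, 6) is free — short on res1
Processes that can never finish: T1 and T9.
(3) The exact count: 0 of the possible complete orderings are safe sequences.


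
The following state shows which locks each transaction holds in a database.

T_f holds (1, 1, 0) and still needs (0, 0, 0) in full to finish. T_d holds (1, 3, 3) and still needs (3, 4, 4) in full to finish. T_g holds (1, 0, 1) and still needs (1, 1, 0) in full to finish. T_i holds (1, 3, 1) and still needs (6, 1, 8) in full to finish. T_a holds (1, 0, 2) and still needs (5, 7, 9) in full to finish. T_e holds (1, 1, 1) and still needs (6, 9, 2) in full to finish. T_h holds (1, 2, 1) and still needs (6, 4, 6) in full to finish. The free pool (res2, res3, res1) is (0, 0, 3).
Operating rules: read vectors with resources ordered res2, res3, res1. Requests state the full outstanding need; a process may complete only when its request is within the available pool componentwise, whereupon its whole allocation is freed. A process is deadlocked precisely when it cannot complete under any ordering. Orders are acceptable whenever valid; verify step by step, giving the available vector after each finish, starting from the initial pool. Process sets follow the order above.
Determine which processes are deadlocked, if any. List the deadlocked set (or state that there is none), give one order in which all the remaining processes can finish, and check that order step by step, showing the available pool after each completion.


The deadlocked set is T_d, T_i, T_a, T_e and T_h.
Key observation: once T_f, T_g finish, the pool peaks at (2, 1, 4) — and every remaining process still needs more res2 than that.
A valid finishing order for the others: T_f, T_g. Walking it through:
  pool = (0, 0, 3)
  T_f: need (0, 0, 0) fits (0, 0, 3); releases (1, 1, 0), pool now (1, 1, 3)
  T_g: need (1, 1, 0) fits (1, 1, 3); releases (1, 0, 1), pool now (2, 1, 4)
None of the blocked processes ever fits:
  blocked: T_d wants (3, 4, 4), pool (2, 1, 4) — not enough res2 and res3
  blocked: T_i wants (6, 1, 8), pool (2, 1, 4) — not enough res2 and res1
  blocked: T_a wants (5, 7, 9), pool (2, 1, 4) — not enough res2, res3 and res1
  blocked: T_e wants (6, 9, 2), pool (2, 1, 4) — not enough res2 and res3
  blocked: T_h wants (6, 4, 6), pool (2, 1, 4) — not enough res2, res3 and res1


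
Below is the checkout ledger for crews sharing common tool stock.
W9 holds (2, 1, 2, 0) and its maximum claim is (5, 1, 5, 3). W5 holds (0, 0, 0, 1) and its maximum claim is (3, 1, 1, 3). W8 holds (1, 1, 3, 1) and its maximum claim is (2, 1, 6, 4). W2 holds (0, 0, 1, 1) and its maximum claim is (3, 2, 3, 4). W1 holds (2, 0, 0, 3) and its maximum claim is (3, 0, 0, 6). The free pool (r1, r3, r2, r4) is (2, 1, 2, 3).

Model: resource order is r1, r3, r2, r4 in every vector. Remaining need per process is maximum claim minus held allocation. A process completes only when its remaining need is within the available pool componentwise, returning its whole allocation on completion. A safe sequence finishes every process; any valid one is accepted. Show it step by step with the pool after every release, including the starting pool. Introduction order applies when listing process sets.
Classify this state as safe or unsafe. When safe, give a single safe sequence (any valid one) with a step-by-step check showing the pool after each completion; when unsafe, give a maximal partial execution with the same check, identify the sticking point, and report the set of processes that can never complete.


UNSAFE — no complete ordering exists.
Key observation: after W1, W5 the pool peaks at (4, 1, 2, 7), and each blocked process is short somewhere: W9 on r2; W8 on r2; W2 on r3.
The run W1, W5 cannot be extended any further. Walking it through:
  pool = (2, 1, 2, 3)
  run W1 (needs (1, 0, 0, 3), free (2, 1, 2, 3)); after release of (2, 0, 0, 3) the pool is (4, 1, 2, 6)
  run W5 (needs (3, 1, 1, 2), free (4, 1, 2, 6)); after release of (0, 0, 0, 1) the pool is (4, 1, 2, 7)
  blocked: W9 wants (3, 0, 3, 3), pool (4, 1, 2, 7) — not enough r2
  blocked: W8 wants (1, 0, 3, 3), pool (4, 1, 2, 7) — not enough r2
  blocked: W2 wants (3, 2, 2, 3), pool (4, 1, 2, 7) — not enough r3
Processes that can never finish: W9, W8 and W2.


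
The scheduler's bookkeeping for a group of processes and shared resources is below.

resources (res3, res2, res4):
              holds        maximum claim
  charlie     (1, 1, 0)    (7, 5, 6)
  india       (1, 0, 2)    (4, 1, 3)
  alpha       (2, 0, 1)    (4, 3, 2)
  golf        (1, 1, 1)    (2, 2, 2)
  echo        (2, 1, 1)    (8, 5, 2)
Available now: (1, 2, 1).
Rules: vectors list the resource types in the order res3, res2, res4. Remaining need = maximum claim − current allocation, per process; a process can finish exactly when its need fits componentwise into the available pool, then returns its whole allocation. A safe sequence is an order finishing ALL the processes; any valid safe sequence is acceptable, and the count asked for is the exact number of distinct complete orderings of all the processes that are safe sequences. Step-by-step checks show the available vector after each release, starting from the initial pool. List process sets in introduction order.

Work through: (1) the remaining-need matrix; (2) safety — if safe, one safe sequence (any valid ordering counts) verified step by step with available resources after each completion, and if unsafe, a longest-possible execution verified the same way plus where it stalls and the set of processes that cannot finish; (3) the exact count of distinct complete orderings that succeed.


(1) Remaining need (order res3, res2, res4):
  charlie: (6, 4, 6)
  india: (3, 1, 1)
  alpha: (2, 3, 1)
  golf: (1, 1, 1)
  echo: (6, 4, 1)
(2) UNSAFE — no complete ordering exists.
Key observation: no order helps: past golf, alpha, india, the free pool tops out at (5, 3, 5), below what each blocked process needs in res3.
Going as far as possible: golf, alpha, india; after that, nothing fits. Step-by-step check:
  pool = (1, 2, 1)
  golf needs (1, 1, 1) <= (1, 2, 1) -> finishes; pool += (1, 1, 1) = (2, 3, 2)
  alpha needs (2, 3, 1) <= (2, 3, 2) -> finishes; pool += (2, 0, 1) = (4, 3, 3)
  india needs (3, 1, 1) <= (4, 3, 3) -> finishes; pool += (1, 0, 2) = (5, 3, 5)
  blocked: charlie wants (6, 4, 6), pool (5, 3, 5) — not enough res3, res2 and res4
  blocked: echo wants (6, 4, 1), pool (5, 3, 5) — not enough res3 and res2
Never able to finish: charlie and echo.
(3) The exact count: 0 of the possible complete orderings are safe sequences.


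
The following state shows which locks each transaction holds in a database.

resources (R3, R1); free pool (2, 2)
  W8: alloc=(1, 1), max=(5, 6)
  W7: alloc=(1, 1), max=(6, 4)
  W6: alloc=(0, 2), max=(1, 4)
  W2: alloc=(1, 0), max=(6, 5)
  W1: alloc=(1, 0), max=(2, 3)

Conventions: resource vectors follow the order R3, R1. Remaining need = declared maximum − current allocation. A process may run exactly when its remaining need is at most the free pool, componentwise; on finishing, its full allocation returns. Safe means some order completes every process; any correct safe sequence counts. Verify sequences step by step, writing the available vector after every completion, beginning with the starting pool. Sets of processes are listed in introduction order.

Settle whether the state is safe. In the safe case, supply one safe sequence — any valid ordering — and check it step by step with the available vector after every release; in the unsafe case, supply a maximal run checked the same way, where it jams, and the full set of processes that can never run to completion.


The state is UNSAFE.
Key observation: W6, W1 can finish, but then (3, 4) is all there is, and the blocked group's R3 demands exceed it.
The run W6, W1 cannot be extended any further. Verifying each step:
  pool = (2, 2)
  run W6 (needs (1, 2), free (2, 2)); after release of (0, 2) the pool is (2, 4)
  run W1 (needs (1, 3), free (2, 4)); after release of (1, 0) the pool is (3, 4)
  W8 cannot run: need (4, 5) vs free (3, 4) (insufficient R3 and R1)
  W7 cannot run: need (5, 3) vs free (3, 4) (insufficient R3)
  W2 cannot run: need (5, 5) vs free (3, 4) (insufficient R3 and R1)
Permanently blocked: W8, W7 and W2.


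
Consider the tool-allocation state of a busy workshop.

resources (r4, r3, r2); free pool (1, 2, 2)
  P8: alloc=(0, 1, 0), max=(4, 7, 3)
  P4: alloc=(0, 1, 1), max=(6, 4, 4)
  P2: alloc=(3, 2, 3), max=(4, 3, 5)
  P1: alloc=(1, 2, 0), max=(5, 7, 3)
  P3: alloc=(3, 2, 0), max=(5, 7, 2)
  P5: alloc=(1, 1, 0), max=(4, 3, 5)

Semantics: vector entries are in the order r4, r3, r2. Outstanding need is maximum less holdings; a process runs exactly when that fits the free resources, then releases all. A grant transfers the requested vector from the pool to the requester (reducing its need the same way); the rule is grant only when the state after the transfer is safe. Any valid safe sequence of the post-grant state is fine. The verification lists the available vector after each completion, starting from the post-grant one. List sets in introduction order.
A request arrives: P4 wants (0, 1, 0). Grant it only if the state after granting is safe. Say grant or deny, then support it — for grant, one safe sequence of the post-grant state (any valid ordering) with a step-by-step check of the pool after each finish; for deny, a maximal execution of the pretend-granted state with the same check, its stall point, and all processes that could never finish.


DENY. Granting would leave the state unsafe.
Key observation: after P2, P5 the pool peaks at (5, 4, 5), and each blocked process is short somewhere: P8 on r3; P4 on r4; P1 on r3; P3 on r3.
On the post-grant state, P2, P5 is a maximal run — nothing extends it. Step-by-step check:
  pool = (1, 1, 2)
  run P2 (needs (1, 1, 2), free (1, 1, 2)); after release of (3, 2, 3) the pool is (4, 3, 5)
  run P5 (needs (3, 2, 5), free (4, 3, 5)); after release of (1, 1, 0) the pool is (5, 4, 5)
  P8 cannot run: need (4, 6, 3) vs free (5, 4, 5) (insufficient r3)
  P4 cannot run: need (6, 2, 3) vs free (5, 4, 5) (insufficient r4)
  P1 cannot run: need (4, 5, 3) vs free (5, 4, 5) (insufficient r3)
  P3 cannot run: need (2, 5, 2) vs free (5, 4, 5) (insufficient r3)
Post-grant, the permanently blocked set is P8, P4, P1 and P3.


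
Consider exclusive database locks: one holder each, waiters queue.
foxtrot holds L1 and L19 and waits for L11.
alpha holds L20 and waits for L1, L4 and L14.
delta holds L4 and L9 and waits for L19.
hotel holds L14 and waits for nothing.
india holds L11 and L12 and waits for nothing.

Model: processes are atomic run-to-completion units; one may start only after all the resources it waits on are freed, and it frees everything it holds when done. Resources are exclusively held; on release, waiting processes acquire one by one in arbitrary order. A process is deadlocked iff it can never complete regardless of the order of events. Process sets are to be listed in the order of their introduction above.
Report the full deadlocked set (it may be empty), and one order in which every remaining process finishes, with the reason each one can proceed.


Nothing here is deadlocked.
Key observation: no waiting chain loops back on itself — every chain ends at a process that waits on nothing, so everyone eventually runs.
The rest can finish in the order india, foxtrot, hotel, delta, alpha.
Check, step by step:
  india: no waits; runs immediately, freeing L11 and L12
  foxtrot waits on L11 — all released -> runs and releases L1 and L19
  hotel: no waits; runs immediately, freeing L14
  delta waits on L19 — all released -> runs and releases L4 and L9
  alpha waits on L1, L4 and L14 — all released -> runs and releases L20


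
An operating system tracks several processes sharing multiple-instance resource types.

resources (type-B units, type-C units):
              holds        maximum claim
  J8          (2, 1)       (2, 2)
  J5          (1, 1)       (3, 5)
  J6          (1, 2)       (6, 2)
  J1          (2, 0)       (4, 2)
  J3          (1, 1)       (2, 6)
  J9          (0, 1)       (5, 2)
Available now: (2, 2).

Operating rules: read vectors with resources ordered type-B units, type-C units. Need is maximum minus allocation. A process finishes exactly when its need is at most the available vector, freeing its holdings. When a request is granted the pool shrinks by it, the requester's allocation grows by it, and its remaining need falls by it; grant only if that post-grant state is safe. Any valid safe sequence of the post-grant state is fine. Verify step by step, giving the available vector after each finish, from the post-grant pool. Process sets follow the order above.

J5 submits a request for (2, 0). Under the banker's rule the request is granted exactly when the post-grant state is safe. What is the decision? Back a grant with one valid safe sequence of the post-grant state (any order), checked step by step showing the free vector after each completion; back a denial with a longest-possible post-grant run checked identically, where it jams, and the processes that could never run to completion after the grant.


DENY. Granting would leave the state unsafe.
Key observation: after J8, J1 the pool peaks at (4, 3), and each blocked process is short somewhere: J5 on type-C units; J6 on type-B units; J3 on type-C units; J9 on type-B units.
On the post-grant state, J8, J1 is a maximal run — nothing extends it. Verifying each step:
  pool = (0, 2)
  J8 needs (0, 1) <= (0, 2) -> finishes; pool += (2, 1) = (2, 3)
  J1 needs (2, 2) <= (2, 3) -> finishes; pool += (2, 0) = (4, 3)
  J5 cannot run: need (0, 4) vs free (4, 3) (insufficient type-C units)
  J6 cannot run: need (5, 0) vs free (4, 3) (insufficient type-B units)
  J3 cannot run: need (1, 5) vs free (4, 3) (insufficient type-C units)
  J9 cannot run: need (5, 1) vs free (4, 3) (insufficient type-B units)
Processes that could never finish after the grant: J5, J6, J3 and J9.


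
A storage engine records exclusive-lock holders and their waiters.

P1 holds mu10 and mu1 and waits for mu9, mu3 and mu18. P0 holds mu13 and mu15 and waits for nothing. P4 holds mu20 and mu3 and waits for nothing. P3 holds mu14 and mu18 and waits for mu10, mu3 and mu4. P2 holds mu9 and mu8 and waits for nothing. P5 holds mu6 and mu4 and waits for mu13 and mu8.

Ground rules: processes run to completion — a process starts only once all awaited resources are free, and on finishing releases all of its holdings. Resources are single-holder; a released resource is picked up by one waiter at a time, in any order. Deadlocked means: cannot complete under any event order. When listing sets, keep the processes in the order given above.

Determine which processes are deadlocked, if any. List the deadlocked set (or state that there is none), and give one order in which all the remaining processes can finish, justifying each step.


Deadlocked: P1 and P3.
Key observation: nobody on the ring P1 -> P3 -> P1 can start until another member finishes, which never happens; no other process is dragged down with it.
The rest can finish in the order P2, P4, P0, P5.
Check, step by step:
  P2: no waits; runs immediately, freeing mu9 and mu8
  P4: no waits; runs immediately, freeing mu20 and mu3
  P0: no waits; runs immediately, freeing mu13 and mu15
  P5 waits on mu13 and mu8 — all released -> runs and releases mu6 and mu4


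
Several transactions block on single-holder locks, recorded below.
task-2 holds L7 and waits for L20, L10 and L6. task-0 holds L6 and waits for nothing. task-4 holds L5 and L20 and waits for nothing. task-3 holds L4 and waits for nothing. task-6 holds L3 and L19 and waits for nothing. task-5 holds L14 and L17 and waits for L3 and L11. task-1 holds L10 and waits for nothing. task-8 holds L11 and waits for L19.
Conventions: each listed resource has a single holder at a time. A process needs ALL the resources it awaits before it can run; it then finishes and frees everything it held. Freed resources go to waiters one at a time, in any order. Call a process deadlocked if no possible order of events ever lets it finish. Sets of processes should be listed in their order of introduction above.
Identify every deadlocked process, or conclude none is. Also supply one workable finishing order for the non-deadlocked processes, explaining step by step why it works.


No process is deadlocked.
Key observation: no waiting chain loops back on itself — every chain ends at a process that waits on nothing, so everyone eventually runs.
A valid finishing order for the others: task-0, task-4, task-1, task-2, task-3, task-6, task-8, task-5.
Walking it through:
  run task-0 (it waits on nothing); releases L6
  run task-4 (it waits on nothing); releases L5 and L20
  run task-1 (it waits on nothing); releases L10
  task-2: everything it awaited (L20, L10 and L6) is free; runs, freeing L7
  run task-3 (it waits on nothing); releases L4
  run task-6 (it waits on nothing); releases L3 and L19
  task-8: everything it awaited (L19) is free; runs, freeing L11
  task-5: everything it awaited (L3 and L11) is free; runs, freeing L14 and L17


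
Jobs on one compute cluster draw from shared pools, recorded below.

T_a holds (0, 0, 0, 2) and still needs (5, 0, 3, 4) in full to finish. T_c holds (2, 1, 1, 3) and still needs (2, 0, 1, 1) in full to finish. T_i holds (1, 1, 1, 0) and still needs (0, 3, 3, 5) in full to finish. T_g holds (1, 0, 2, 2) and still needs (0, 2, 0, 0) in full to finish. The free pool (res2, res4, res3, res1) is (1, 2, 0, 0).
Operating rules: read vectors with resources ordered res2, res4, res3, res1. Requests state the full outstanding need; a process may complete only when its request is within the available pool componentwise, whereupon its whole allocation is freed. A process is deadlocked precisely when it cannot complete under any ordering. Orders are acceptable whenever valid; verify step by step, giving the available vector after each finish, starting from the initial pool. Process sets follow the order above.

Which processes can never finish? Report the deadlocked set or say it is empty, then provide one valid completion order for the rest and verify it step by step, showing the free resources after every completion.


No process is deadlocked.
Key observation: beginning at T_g, releases accumulate fast enough that every process eventually fits.
A valid finishing order for the others: T_g, T_c, T_i, T_a. Step-by-step check:
  pool = (1, 2, 0, 0)
  T_g: need (0, 2, 0, 0) fits (1, 2, 0, 0); releases (1, 0, 2, 2), pool now (2, 2, 2, 2)
  T_c: need (2, 0, 1, 1) fits (2, 2, 2, 2); releases (2, 1, 1, 3), pool now (4, 3, 3, 5)
  T_i: need (0, 3, 3, 5) fits (4, 3, 3, 5); releases (1, 1, 1, 0), pool now (5, 4, 4, 5)
  T_a: need (5, 0, 3, 4) fits (5, 4, 4, 5); releases (0, 0, 0, 2), pool now (5, 4, 4, 7)


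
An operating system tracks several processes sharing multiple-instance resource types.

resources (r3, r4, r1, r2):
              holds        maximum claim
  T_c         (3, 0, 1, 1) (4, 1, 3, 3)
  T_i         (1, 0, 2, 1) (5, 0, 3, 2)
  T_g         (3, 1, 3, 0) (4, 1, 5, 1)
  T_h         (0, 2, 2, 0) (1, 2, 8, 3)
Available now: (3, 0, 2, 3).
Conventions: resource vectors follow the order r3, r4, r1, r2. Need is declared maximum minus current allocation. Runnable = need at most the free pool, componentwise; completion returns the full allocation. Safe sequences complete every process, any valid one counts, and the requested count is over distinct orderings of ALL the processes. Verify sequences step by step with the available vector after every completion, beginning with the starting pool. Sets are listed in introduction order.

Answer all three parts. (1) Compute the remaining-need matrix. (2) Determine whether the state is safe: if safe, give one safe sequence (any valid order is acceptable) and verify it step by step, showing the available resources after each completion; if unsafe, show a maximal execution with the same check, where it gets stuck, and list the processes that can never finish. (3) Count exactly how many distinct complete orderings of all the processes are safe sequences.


(1) Outstanding need per process (order r3, r4, r1, r2):
  T_c: (1, 1, 2, 2)
  T_i: (4, 0, 1, 1)
  T_g: (1, 0, 2, 1)
  T_h: (1, 0, 6, 3)
(2) SAFE. One safe sequence: T_g, T_i, T_c, T_h.
Key observation: the order's first zero-slack moment is T_g ((1, 0, 2, 1) needed, (3, 0, 2, 3) free — a requested resource with nothing to spare).
Step-by-step check:
  pool = (3, 0, 2, 3)
  T_g needs (1, 0, 2, 1) <= (3, 0, 2, 3) -> finishes; pool += (3, 1, 3, 0) = (6, 1, 5, 3)
  T_i needs (4, 0, 1, 1) <= (6, 1, 5, 3) -> finishes; pool += (1, 0, 2, 1) = (7, 1, 7, 4)
  T_c needs (1, 1, 2, 2) <= (7, 1, 7, 4) -> finishes; pool += (3, 0, 1, 1) = (10, 1, 8, 5)
  T_h needs (1, 0, 6, 3) <= (10, 1, 8, 5) -> finishes; pool += (0, 2, 2, 0) = (10, 3, 10, 5)
(3) Exactly 4 of the possible complete orderings are safe sequences.


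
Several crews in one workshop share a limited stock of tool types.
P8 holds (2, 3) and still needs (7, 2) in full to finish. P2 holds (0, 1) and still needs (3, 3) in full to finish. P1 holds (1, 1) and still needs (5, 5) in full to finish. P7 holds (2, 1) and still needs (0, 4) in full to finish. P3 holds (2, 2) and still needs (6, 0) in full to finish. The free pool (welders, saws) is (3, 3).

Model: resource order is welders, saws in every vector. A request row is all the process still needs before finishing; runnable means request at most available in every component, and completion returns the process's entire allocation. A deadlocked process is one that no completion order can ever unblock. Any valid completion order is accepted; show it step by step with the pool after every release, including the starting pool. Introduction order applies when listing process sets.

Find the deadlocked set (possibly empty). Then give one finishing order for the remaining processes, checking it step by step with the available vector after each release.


Nothing here is deadlocked.
Key observation: beginning at P2, releases accumulate fast enough that every process eventually fits.
A valid finishing order for the others: P2, P7, P1, P3, P8. Walking it through:
  pool = (3, 3)
  P2 needs (3, 3) <= (3, 3) -> finishes; pool += (0, 1) = (3, 4)
  P7 needs (0, 4) <= (3, 4) -> finishes; pool += (2, 1) = (5, 5)
  P1 needs (5, 5) <= (5, 5) -> finishes; pool += (1, 1) = (6, 6)
  P3 needs (6, 0) <= (6, 6) -> finishes; pool += (2, 2) = (8, 8)
  P8 needs (7, 2) <= (8, 8) -> finishes; pool += (2, 3) = (10, 11)


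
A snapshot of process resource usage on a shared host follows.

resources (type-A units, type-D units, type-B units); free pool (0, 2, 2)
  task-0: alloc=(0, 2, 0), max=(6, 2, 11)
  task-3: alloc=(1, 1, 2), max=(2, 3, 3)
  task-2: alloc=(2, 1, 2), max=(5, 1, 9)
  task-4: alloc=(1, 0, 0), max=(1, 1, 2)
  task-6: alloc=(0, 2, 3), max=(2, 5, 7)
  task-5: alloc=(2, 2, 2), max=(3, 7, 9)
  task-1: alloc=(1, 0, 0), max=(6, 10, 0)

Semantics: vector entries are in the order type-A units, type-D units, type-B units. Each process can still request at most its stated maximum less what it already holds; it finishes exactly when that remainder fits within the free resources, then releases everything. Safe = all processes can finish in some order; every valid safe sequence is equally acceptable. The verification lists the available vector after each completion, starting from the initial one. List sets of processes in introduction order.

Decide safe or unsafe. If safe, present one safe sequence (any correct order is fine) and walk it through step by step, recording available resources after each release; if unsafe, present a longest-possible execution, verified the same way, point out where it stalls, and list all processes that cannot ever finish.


SAFE — a valid safe sequence is task-4, task-3, task-6, task-5, task-2, task-0, task-1.
Key observation: the order's first zero-slack moment is task-4 ((0, 1, 2) needed, (0, 2, 2) free — a requested resource with nothing to spare).
Walking it through:
  pool = (0, 2, 2)
  run task-4 (needs (0, 1, 2), free (0, 2, 2)); after release of (1, 0, 0) the pool is (1, 2, 2)
  run task-3 (needs (1, 2, 1), free (1, 2, 2)); after release of (1, 1, 2) the pool is (2, 3, 4)
  run task-6 (needs (2, 3, 4), free (2, 3, 4)); after release of (0, 2, 3) the pool is (2, 5, 7)
  run task-5 (needs (1, 5, 7), free (2, 5, 7)); after release of (2, 2, 2) the pool is (4, 7, 9)
  run task-2 (needs (3, 0, 7), free (4, 7, 9)); after release of (2, 1, 2) the pool is (6, 8, 11)
  run task-0 (needs (6, 0, 11), free (6, 8, 11)); after release of (0, 2, 0) the pool is (6, 10, 11)
  run task-1 (needs (5, 10, 0), free (6, 10, 11)); after release of (1, 0, 0) the pool is (7, 10, 11)


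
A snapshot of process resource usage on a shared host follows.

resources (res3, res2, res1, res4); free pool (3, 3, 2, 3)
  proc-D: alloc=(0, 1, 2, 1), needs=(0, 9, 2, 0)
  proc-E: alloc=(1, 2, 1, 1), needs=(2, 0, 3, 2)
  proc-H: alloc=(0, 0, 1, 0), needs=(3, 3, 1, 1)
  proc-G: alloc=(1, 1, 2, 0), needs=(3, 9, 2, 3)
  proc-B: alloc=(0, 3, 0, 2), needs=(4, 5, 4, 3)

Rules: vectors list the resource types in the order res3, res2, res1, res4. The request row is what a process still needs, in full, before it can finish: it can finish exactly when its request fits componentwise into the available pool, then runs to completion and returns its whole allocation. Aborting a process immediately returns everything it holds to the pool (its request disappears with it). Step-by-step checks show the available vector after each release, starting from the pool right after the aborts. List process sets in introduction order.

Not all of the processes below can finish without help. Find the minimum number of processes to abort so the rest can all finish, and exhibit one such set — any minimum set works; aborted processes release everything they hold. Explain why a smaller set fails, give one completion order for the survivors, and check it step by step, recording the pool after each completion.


Abort proc-G.
Key observation: the returned (1, 1, 2, 0) from proc-G is what brings proc-D — unrunnable before, under any order — into play at step 3.
No smaller set exists: with zero aborts the deadlock remains.
One survivor order: proc-E, proc-B, proc-D, proc-H. Step-by-step check (post-abort pool first):
  pool = (4, 4, 4, 3)
  proc-E needs (2, 0, 3, 2) <= (4, 4, 4, 3) -> finishes; pool += (1, 2, 1, 1) = (5, 6, 5, 4)
  proc-B needs (4, 5, 4, 3) <= (5, 6, 5, 4) -> finishes; pool += (0, 3, 0, 2) = (5, 9, 5, 6)
  proc-D needs (0, 9, 2, 0) <= (5, 9, 5, 6) -> finishes; pool += (0, 1, 2, 1) = (5, 10, 7, 7)
  proc-H needs (3, 3, 1, 1) <= (5, 10, 7, 7) -> finishes; pool += (0, 0, 1, 0) = (5, 10, 8, 7)


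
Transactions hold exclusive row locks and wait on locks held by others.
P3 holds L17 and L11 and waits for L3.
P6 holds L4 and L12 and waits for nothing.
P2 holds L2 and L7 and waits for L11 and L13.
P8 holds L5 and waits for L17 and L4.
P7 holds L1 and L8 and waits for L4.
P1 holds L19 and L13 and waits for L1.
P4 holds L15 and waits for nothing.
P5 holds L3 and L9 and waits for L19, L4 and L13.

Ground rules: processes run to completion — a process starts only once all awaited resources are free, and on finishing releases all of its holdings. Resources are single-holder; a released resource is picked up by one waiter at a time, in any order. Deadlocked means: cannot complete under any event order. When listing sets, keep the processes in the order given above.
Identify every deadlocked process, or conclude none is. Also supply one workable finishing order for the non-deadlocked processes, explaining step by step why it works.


No process is deadlocked.
Key observation: no waiting chain loops back on itself — every chain ends at a process that waits on nothing, so everyone eventually runs.
One completion order for the rest: P6, P7, P1, P5, P4, P3, P8, P2.
Step-by-step check:
  P6 waits on nothing -> runs at once and releases L4 and L12
  P7: everything it awaited (L4) is free; runs, freeing L1 and L8
  P1: everything it awaited (L1) is free; runs, freeing L19 and L13
  P5: everything it awaited (L19, L4 and L13) is free; runs, freeing L3 and L9
  P4 waits on nothing -> runs at once and releases L15
  P3: everything it awaited (L3) is free; runs, freeing L17 and L11
  P8: everything it awaited (L17 and L4) is free; runs, freeing L5
  P2: everything it awaited (L11 and L13) is free; runs, freeing L2 and L7


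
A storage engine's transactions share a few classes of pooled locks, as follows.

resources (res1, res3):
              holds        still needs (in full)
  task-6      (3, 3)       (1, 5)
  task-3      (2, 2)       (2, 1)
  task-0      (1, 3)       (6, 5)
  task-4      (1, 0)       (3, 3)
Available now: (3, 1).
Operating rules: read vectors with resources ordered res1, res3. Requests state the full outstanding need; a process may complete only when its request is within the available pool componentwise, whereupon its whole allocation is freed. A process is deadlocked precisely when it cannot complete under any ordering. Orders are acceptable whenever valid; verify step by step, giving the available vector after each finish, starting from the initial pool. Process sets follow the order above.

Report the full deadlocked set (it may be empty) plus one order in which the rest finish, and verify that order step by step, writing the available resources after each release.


Deadlocked set: task-6 and task-0.
Key observation: the wall is res3: completing task-3, task-4 brings the pool only to (6, 3), and all the rest need more.
The rest can finish in the order task-3, task-4. Verifying each step:
  pool = (3, 1)
  task-3: need (2, 1) fits (3, 1); releases (2, 2), pool now (5, 3)
  task-4: need (3, 3) fits (5, 3); releases (1, 0), pool now (6, 3)
The blocked processes can never fit:
  blocked: task-6 wants (1, 5), pool (6, 3) — not enough res3
  blocked: task-0 wants (6, 5), pool (6, 3) — not enough res3


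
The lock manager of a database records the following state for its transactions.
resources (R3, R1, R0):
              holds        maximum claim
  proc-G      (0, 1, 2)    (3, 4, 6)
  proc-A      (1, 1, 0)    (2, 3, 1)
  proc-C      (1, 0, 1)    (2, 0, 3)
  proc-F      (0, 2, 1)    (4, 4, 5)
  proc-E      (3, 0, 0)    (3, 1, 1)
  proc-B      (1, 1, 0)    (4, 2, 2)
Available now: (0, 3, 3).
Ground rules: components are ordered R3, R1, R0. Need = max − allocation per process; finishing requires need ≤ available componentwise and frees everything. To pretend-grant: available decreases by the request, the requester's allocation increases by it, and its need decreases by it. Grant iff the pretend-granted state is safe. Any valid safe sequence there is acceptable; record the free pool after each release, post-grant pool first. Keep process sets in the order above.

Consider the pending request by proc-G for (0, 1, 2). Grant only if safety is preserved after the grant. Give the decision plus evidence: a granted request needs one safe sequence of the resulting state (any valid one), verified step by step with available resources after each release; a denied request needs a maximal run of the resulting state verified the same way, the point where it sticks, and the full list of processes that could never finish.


DENY: after the grant no complete ordering would exist.
Key observation: R0 is the bottleneck — with proc-E, proc-A done the pool holds (4, 3, 1), short of every remaining need.
After a pretend grant, a maximal execution: proc-E, proc-A — then nothing else fits. Walking it through:
  pool = (0, 2, 1)
  proc-E needs (0, 1, 1) <= (0, 2, 1) -> finishes; pool += (3, 0, 0) = (3, 2, 1)
  proc-A needs (1, 2, 1) <= (3, 2, 1) -> finishes; pool += (1, 1, 0) = (4, 3, 1)
  proc-G still needs (3, 2, 2) but only (4, 3, 1) is free — short on R0
  proc-C still needs (1, 0, 2) but only (4, 3, 1) is free — short on R0
  proc-F still needs (4, 2, 4) but only (4, 3, 1) is free — short on R0
  proc-B still needs (3, 1, 2) but only (4, 3, 1) is free — short on R0
Had the request been granted, proc-G, proc-C, proc-F and proc-B could never finish.


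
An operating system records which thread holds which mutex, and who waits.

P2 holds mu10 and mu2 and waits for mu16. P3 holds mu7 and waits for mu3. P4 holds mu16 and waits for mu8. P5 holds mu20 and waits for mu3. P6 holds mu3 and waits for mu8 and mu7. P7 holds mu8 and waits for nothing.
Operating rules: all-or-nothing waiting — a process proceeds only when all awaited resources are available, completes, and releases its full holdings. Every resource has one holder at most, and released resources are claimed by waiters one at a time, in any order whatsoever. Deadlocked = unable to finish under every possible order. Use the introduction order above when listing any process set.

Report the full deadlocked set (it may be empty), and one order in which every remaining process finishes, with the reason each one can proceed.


Deadlocked set: P3, P5 and P6.
Key observation: the wait chain closes on itself along P3 -> P6 -> P3; P5 waits into the deadlock from upstream.
A valid finishing order for the others: P7, P4, P2.
Check, step by step:
  run P7 (it waits on nothing); releases mu8
  P4: everything it awaited (mu8) is free; runs, freeing mu16
  P2: everything it awaited (mu16) is free; runs, freeing mu10 and mu2


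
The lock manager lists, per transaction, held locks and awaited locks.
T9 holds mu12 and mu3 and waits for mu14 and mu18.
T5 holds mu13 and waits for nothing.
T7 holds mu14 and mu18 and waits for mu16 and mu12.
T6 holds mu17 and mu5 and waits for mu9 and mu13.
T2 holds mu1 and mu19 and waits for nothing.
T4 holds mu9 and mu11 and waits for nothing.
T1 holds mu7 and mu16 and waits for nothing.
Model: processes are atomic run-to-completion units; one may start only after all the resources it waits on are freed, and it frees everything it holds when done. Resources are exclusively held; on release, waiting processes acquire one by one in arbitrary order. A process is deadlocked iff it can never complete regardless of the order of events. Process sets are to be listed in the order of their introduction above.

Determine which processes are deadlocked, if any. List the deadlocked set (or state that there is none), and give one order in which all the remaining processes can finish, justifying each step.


The deadlocked set is T9 and T7.
Key observation: the waits loop around T9 -> T7 -> T9 with no way out; no other process is dragged down with it.
A valid finishing order for the others: T4, T5, T1, T2, T6.
Verifying each step:
  T4: no waits; runs immediately, freeing mu9 and mu11
  T5: no waits; runs immediately, freeing mu13
  T1: no waits; runs immediately, freeing mu7 and mu16
  T2: no waits; runs immediately, freeing mu1 and mu19
  T6: everything it awaited (mu9 and mu13) is free; runs, freeing mu17 and mu5


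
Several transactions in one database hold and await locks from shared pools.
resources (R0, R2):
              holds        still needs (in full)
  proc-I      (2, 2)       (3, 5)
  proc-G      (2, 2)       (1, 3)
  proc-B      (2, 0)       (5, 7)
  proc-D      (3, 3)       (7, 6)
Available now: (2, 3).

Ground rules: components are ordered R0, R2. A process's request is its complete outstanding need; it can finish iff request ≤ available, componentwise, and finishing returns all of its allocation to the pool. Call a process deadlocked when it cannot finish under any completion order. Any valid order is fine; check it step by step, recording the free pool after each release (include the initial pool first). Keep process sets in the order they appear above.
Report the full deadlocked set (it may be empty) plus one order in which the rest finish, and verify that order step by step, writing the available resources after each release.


No process is deadlocked.
Key observation: the pool covers proc-G at once, and every later process fits after earlier releases.
A valid finishing order for the others: proc-G, proc-I, proc-B, proc-D. Verifying each step:
  pool = (2, 3)
  proc-G: need (1, 3) fits (2, 3); releases (2, 2), pool now (4, 5)
  proc-I: need (3, 5) fits (4, 5); releases (2, 2), pool now (6, 7)
  proc-B: need (5, 7) fits (6, 7); releases (2, 0), pool now (8, 7)
  proc-D: need (7, 6) fits (8, 7); releases (3, 3), pool now (11, 10)


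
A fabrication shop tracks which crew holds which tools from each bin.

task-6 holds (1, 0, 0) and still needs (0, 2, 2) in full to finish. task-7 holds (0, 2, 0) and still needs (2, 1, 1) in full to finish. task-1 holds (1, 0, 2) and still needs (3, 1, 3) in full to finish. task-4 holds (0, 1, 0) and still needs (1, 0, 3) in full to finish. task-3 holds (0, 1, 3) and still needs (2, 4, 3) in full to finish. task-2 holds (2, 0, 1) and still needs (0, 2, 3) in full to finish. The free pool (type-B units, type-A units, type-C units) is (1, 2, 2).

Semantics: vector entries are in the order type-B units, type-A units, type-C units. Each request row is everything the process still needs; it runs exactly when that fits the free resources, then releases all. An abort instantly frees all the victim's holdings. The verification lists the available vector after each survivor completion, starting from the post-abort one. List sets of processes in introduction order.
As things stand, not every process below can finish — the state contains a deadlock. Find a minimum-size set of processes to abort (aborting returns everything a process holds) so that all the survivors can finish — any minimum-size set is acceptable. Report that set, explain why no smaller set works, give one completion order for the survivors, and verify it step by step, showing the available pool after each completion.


Minimum abort set: task-3.
Key observation: the deadlocked task-2 becomes finishable only because task-3 released (0, 1, 3); it completes at step 1 below.
No smaller set exists: with zero aborts the deadlock remains.
Survivors finish in the order: task-2, task-7, task-1, task-4, task-6. Walking it through (pool after the aborts first):
  pool = (1, 3, 5)
  task-2 needs (0, 2, 3) <= (1, 3, 5) -> finishes; pool += (2, 0, 1) = (3, 3, 6)
  task-7 needs (2, 1, 1) <= (3, 3, 6) -> finishes; pool += (0, 2, 0) = (3, 5, 6)
  task-1 needs (3, 1, 3) <= (3, 5, 6) -> finishes; pool += (1, 0, 2) = (4, 5, 8)
  task-4 needs (1, 0, 3) <= (4, 5, 8) -> finishes; pool += (0, 1, 0) = (4, 6, 8)
  task-6 needs (0, 2, 2) <= (4, 6, 8) -> finishes; pool += (1, 0, 0) = (5, 6, 8)
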